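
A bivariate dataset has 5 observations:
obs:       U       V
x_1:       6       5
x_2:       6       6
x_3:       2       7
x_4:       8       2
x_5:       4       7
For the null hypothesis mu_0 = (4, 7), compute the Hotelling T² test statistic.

Step 1 — sample mean vector:
  mean(U) = (6 + 6 + 2 + 8 + 4) / 5 = 26/5 = 5.2
  mean(V) = (5 + 6 + 7 + 2 + 7) / 5 = 27/5 = 5.4
  x̄ = (5.2, 5.4),  deviation x̄ - mu_0 = (5.2, 5.4) - (4, 7) = (1.2, -1.6).

Step 2 — sample covariance matrix, S[i,j] = (1/(n-1)) · Σ_k (x_{k,i} - mean_i) · (x_{k,j} - mean_j), divisor n-1 = 4:
  S[U,U] = ((0.8)·(0.8) + (0.8)·(0.8) + (-3.2)·(-3.2) + (2.8)·(2.8) + (-1.2)·(-1.2)) / 4 = 20.8/4 = 5.2
  S[U,V] = ((0.8)·(-0.4) + (0.8)·(0.6) + (-3.2)·(1.6) + (2.8)·(-3.4) + (-1.2)·(1.6)) / 4 = -16.4/4 = -4.1
  S[V,V] = ((-0.4)·(-0.4) + (0.6)·(0.6) + (1.6)·(1.6) + (-3.4)·(-3.4) + (1.6)·(1.6)) / 4 = 17.2/4 = 4.3
  S = [[5.2, -4.1],
 [-4.1, 4.3]].

Step 3 — invert S. det(S) = 5.2·4.3 - (-4.1)² = 5.55.
  S^{-1} = (1/det) · [[d, -b], [-b, a]] = [[0.7748, 0.7387],
 [0.7387, 0.9369]].

Step 4 — quadratic form (x̄ - mu_0)^T · S^{-1} · (x̄ - mu_0):
  S^{-1} · (x̄ - mu_0) = (-0.2523, -0.6126),
  (x̄ - mu_0)^T · [...] = (1.2)·(-0.2523) + (-1.6)·(-0.6126) = 0.6775.

Step 5 — scale by n: T² = 5 · 0.6775 = 3.3874.

T² ≈ 3.3874


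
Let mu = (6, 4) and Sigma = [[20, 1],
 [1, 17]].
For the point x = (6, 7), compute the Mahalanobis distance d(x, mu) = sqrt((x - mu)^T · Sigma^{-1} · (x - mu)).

Step 1 — centre the observation: (x - mu) = (0, 3).

Step 2 — invert Sigma. det(Sigma) = 20·17 - (1)² = 339.
  Sigma^{-1} = (1/det) · [[d, -b], [-b, a]] = [[0.0501, -0.0029],
 [-0.0029, 0.059]].

Step 3 — form the quadratic (x - mu)^T · Sigma^{-1} · (x - mu):
  Sigma^{-1} · (x - mu) = (-0.0088, 0.177).
  (x - mu)^T · [Sigma^{-1} · (x - mu)] = (0)·(-0.0088) + (3)·(0.177) = 0.531.

Step 4 — take square root: d = √(0.531) ≈ 0.7287.

d(x, mu) = √(0.531) ≈ 0.7287


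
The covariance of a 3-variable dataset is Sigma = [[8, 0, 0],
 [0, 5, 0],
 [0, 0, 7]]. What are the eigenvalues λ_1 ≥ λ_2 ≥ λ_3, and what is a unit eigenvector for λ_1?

Step 1 — characteristic polynomial p(λ) = det(λI - Sigma) = λ³ - tr·λ² + c_1·λ - det, where tr = trace, c_1 = sum of the principal 2×2 minors, det = det(Sigma):
  tr = 8 + 5 + 7 = 20,
  c_1 = (8·5 - (0)²) + (8·7 - (0)²) + (5·7 - (0)²) = 40 + 56 + 35 = 131,
  det = 8·(5·7 - (0)²) - (0)·((0)·7 - (0)·(0)) + (0)·((0)·(0) - 5·(0)) = 8·(35) - (0)·(0) + (0)·(0) = 280.
  So p(λ) = λ³ - 20λ² + 131λ - 280.
Step 2 — look for an integer root (rational root theorem: any rational root is an integer divisor of 280). Testing λ = 5:
  p(5) = 125 - 500 + 655 - 280 = 0  ✓
  Dividing out (λ - 5): p(λ) = (λ - 5)(λ² - 15λ + 56).
Step 3 — remaining eigenvalues from the quadratic λ² - 15λ + 56 = 0:
  Δ = 15² - 4·56 = 225 - 224 = 1,  λ = (15 ± √1)/2 = (15 ± 1)/2 = 8 or 7.
  Sorted: λ_1 = 8,  λ_2 = 7,  λ_3 = 5  (check: sum = 20 = tr ✓).

Step 4 — unit eigenvector for λ_1 = 8: v spans the null space of (Sigma - λ_1 I), whose rows are
  r_1 = (0, 0, 0),  r_2 = (0, -3, 0),  r_3 = (0, 0, -1).
  v is orthogonal to every row, so take v ∝ r_2 × r_3 = ((-3)·(-1) - (0)·(0), (0)·(0) - (0)·(-1), (0)·(0) - (-3)·(0)) = (3, 0, 0).
  Rescale (divide by 3): u = (1, 0, 0).
  ||u|| = √((1)² + (0)² + (0)²) = √(1) = 1,  v_1 = u/||u|| ≈ (1, 0, 0) (||v_1|| = 1).

λ_1 = 8,  λ_2 = 7,  λ_3 = 5;  v_1 ≈ (1, 0, 0)


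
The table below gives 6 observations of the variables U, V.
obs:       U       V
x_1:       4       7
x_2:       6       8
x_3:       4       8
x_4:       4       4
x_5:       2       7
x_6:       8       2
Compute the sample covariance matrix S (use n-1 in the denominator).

Step 1 — column means:
  mean(U) = (4 + 6 + 4 + 4 + 2 + 8) / 6 = 28/6 = 4.6667
  mean(V) = (7 + 8 + 8 + 4 + 7 + 2) / 6 = 36/6 = 6

Step 2 — sample covariance S[i,j] = (1/(n-1)) · Σ_k (x_{k,i} - mean_i) · (x_{k,j} - mean_j), with n-1 = 5.
  S[U,U] = ((-0.6667)·(-0.6667) + (1.3333)·(1.3333) + (-0.6667)·(-0.6667) + (-0.6667)·(-0.6667) + (-2.6667)·(-2.6667) + (3.3333)·(3.3333)) / 5 = 21.3333/5 = 4.2667
  S[U,V] = ((-0.6667)·(1) + (1.3333)·(2) + (-0.6667)·(2) + (-0.6667)·(-2) + (-2.6667)·(1) + (3.3333)·(-4)) / 5 = -14/5 = -2.8
  S[V,V] = ((1)·(1) + (2)·(2) + (2)·(2) + (-2)·(-2) + (1)·(1) + (-4)·(-4)) / 5 = 30/5 = 6

S is symmetric (S[j,i] = S[i,j]). Assembling:

S = [[4.2667, -2.8],
 [-2.8, 6]]


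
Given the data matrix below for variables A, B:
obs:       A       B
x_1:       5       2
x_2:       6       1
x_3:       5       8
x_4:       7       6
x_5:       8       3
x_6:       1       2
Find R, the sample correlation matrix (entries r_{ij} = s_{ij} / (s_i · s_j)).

Step 1 — column means:
  mean(A) = (5 + 6 + 5 + 7 + 8 + 1) / 6 = 32/6 = 5.3333
  mean(B) = (2 + 1 + 8 + 6 + 3 + 2) / 6 = 22/6 = 3.6667

Step 2 — sample variances and covariances s[i,j] = (1/(n-1)) · Σ_k (x_{k,i} - mean_i) · (x_{k,j} - mean_j), with n-1 = 5:
  s[A,A] = ((-0.3333)·(-0.3333) + (0.6667)·(0.6667) + (-0.3333)·(-0.3333) + (1.6667)·(1.6667) + (2.6667)·(2.6667) + (-4.3333)·(-4.3333)) / 5 = 29.3333/5 = 5.8667
  s[A,B] = ((-0.3333)·(-1.6667) + (0.6667)·(-2.6667) + (-0.3333)·(4.3333) + (1.6667)·(2.3333) + (2.6667)·(-0.6667) + (-4.3333)·(-1.6667)) / 5 = 6.6667/5 = 1.3333
  s[B,B] = ((-1.6667)·(-1.6667) + (-2.6667)·(-2.6667) + (4.3333)·(4.3333) + (2.3333)·(2.3333) + (-0.6667)·(-0.6667) + (-1.6667)·(-1.6667)) / 5 = 37.3333/5 = 7.4667
  Sample standard deviations s_i = √(s[i,i]):
  s(A) = √(5.8667) = 2.4221
  s(B) = √(7.4667) = 2.7325

Step 3 — r_{ij} = s_{ij} / (s_i · s_j):
  r[A,A] = 1 (diagonal).
  r[A,B] = 1.3333 / (2.4221 · 2.7325) = 1.3333 / 6.6185 = 0.2015
  r[B,B] = 1 (diagonal).

R is symmetric with unit diagonal. Assembling:

R = [[1, 0.2015],
 [0.2015, 1]]


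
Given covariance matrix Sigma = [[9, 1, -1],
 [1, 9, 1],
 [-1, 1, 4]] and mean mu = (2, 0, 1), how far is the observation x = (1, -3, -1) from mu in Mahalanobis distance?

Step 1 — centre the observation: (x - mu) = (-1, -3, -2).

Step 2 — invert Sigma (cofactor / det for 3×3, or solve directly):
  Sigma^{-1} = [[0.1167, -0.0167, 0.0333],
 [-0.0167, 0.1167, -0.0333],
 [0.0333, -0.0333, 0.2667]].

Step 3 — form the quadratic (x - mu)^T · Sigma^{-1} · (x - mu):
  Sigma^{-1} · (x - mu) = (-0.1333, -0.2667, -0.4667).
  (x - mu)^T · [Sigma^{-1} · (x - mu)] = (-1)·(-0.1333) + (-3)·(-0.2667) + (-2)·(-0.4667) = 1.8667.

Step 4 — take square root: d = √(1.8667) ≈ 1.3663.

d(x, mu) = √(1.8667) ≈ 1.3663


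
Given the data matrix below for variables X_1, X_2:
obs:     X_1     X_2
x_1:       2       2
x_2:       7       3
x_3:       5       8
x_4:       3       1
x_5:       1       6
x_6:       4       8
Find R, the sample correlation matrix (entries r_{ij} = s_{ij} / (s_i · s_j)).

Step 1 — column means:
  mean(X_1) = (2 + 7 + 5 + 3 + 1 + 4) / 6 = 22/6 = 3.6667
  mean(X_2) = (2 + 3 + 8 + 1 + 6 + 8) / 6 = 28/6 = 4.6667

Step 2 — sample variances and covariances s[i,j] = (1/(n-1)) · Σ_k (x_{k,i} - mean_i) · (x_{k,j} - mean_j), with n-1 = 5:
  s[X_1,X_1] = ((-1.6667)·(-1.6667) + (3.3333)·(3.3333) + (1.3333)·(1.3333) + (-0.6667)·(-0.6667) + (-2.6667)·(-2.6667) + (0.3333)·(0.3333)) / 5 = 23.3333/5 = 4.6667
  s[X_1,X_2] = ((-1.6667)·(-2.6667) + (3.3333)·(-1.6667) + (1.3333)·(3.3333) + (-0.6667)·(-3.6667) + (-2.6667)·(1.3333) + (0.3333)·(3.3333)) / 5 = 3.3333/5 = 0.6667
  s[X_2,X_2] = ((-2.6667)·(-2.6667) + (-1.6667)·(-1.6667) + (3.3333)·(3.3333) + (-3.6667)·(-3.6667) + (1.3333)·(1.3333) + (3.3333)·(3.3333)) / 5 = 47.3333/5 = 9.4667
  Sample standard deviations s_i = √(s[i,i]):
  s(X_1) = √(4.6667) = 2.1602
  s(X_2) = √(9.4667) = 3.0768

Step 3 — r_{ij} = s_{ij} / (s_i · s_j):
  r[X_1,X_1] = 1 (diagonal).
  r[X_1,X_2] = 0.6667 / (2.1602 · 3.0768) = 0.6667 / 6.6466 = 0.1003
  r[X_2,X_2] = 1 (diagonal).

R is symmetric with unit diagonal. Assembling:

R = [[1, 0.1003],
 [0.1003, 1]]


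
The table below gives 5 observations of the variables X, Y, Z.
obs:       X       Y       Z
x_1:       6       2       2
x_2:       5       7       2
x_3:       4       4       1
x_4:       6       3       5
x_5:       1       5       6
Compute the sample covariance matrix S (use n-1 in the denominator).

Step 1 — column means:
  mean(X) = (6 + 5 + 4 + 6 + 1) / 5 = 22/5 = 4.4
  mean(Y) = (2 + 7 + 4 + 3 + 5) / 5 = 21/5 = 4.2
  mean(Z) = (2 + 2 + 1 + 5 + 6) / 5 = 16/5 = 3.2

Step 2 — sample covariance S[i,j] = (1/(n-1)) · Σ_k (x_{k,i} - mean_i) · (x_{k,j} - mean_j), with n-1 = 4.
  S[X,X] = ((1.6)·(1.6) + (0.6)·(0.6) + (-0.4)·(-0.4) + (1.6)·(1.6) + (-3.4)·(-3.4)) / 4 = 17.2/4 = 4.3
  S[X,Y] = ((1.6)·(-2.2) + (0.6)·(2.8) + (-0.4)·(-0.2) + (1.6)·(-1.2) + (-3.4)·(0.8)) / 4 = -6.4/4 = -1.6
  S[X,Z] = ((1.6)·(-1.2) + (0.6)·(-1.2) + (-0.4)·(-2.2) + (1.6)·(1.8) + (-3.4)·(2.8)) / 4 = -8.4/4 = -2.1
  S[Y,Y] = ((-2.2)·(-2.2) + (2.8)·(2.8) + (-0.2)·(-0.2) + (-1.2)·(-1.2) + (0.8)·(0.8)) / 4 = 14.8/4 = 3.7
  S[Y,Z] = ((-2.2)·(-1.2) + (2.8)·(-1.2) + (-0.2)·(-2.2) + (-1.2)·(1.8) + (0.8)·(2.8)) / 4 = -0.2/4 = -0.05
  S[Z,Z] = ((-1.2)·(-1.2) + (-1.2)·(-1.2) + (-2.2)·(-2.2) + (1.8)·(1.8) + (2.8)·(2.8)) / 4 = 18.8/4 = 4.7

S is symmetric (S[j,i] = S[i,j]). Assembling:

S = [[4.3, -1.6, -2.1],
 [-1.6, 3.7, -0.05],
 [-2.1, -0.05, 4.7]]


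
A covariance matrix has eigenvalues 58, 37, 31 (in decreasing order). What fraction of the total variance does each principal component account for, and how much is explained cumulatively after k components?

Step 1 — total variance = trace(Sigma) = Σ λ_i = 58 + 37 + 31 = 126.

Step 2 — fraction explained by component i = λ_i / Σ λ:
  PC1: 58/126 = 0.4603
  PC2: 37/126 = 0.2937
  PC3: 31/126 = 0.246

Step 3 — cumulative fraction after k components = (λ_1 + ... + λ_k) / Σ λ:
  k = 1: 58/126 = 0.4603
  k = 2: (58 + 37)/126 = 95/126 = 0.754
  k = 3: (58 + 37 + 31)/126 = 126/126 = 1

Summary (fraction, with percent):

explained: PC1 0.4603 (46.03%), PC2 0.2937 (29.37%), PC3 0.246 (24.6%);  cumulative: 0.4603, 0.754, 1


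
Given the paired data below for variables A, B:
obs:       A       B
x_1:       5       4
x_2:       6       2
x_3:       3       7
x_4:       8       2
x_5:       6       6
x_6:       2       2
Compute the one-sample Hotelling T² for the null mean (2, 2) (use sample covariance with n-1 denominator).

Step 1 — sample mean vector:
  mean(A) = (5 + 6 + 3 + 8 + 6 + 2) / 6 = 30/6 = 5
  mean(B) = (4 + 2 + 7 + 2 + 6 + 2) / 6 = 23/6 = 3.8333
  x̄ = (5, 3.8333),  deviation x̄ - mu_0 = (5, 3.8333) - (2, 2) = (3, 1.8333).

Step 2 — sample covariance matrix, S[i,j] = (1/(n-1)) · Σ_k (x_{k,i} - mean_i) · (x_{k,j} - mean_j), divisor n-1 = 5:
  S[A,A] = ((0)·(0) + (1)·(1) + (-2)·(-2) + (3)·(3) + (1)·(1) + (-3)·(-3)) / 5 = 24/5 = 4.8
  S[A,B] = ((0)·(0.1667) + (1)·(-1.8333) + (-2)·(3.1667) + (3)·(-1.8333) + (1)·(2.1667) + (-3)·(-1.8333)) / 5 = -6/5 = -1.2
  S[B,B] = ((0.1667)·(0.1667) + (-1.8333)·(-1.8333) + (3.1667)·(3.1667) + (-1.8333)·(-1.8333) + (2.1667)·(2.1667) + (-1.8333)·(-1.8333)) / 5 = 24.8333/5 = 4.9667
  S = [[4.8, -1.2],
 [-1.2, 4.9667]].

Step 3 — invert S. det(S) = 4.8·4.9667 - (-1.2)² = 22.4.
  S^{-1} = (1/det) · [[d, -b], [-b, a]] = [[0.2217, 0.0536],
 [0.0536, 0.2143]].

Step 4 — quadratic form (x̄ - mu_0)^T · S^{-1} · (x̄ - mu_0):
  S^{-1} · (x̄ - mu_0) = (0.7634, 0.5536),
  (x̄ - mu_0)^T · [...] = (3)·(0.7634) + (1.8333)·(0.5536) = 3.3051.

Step 5 — scale by n: T² = 6 · 3.3051 = 19.8304.

T² ≈ 19.8304


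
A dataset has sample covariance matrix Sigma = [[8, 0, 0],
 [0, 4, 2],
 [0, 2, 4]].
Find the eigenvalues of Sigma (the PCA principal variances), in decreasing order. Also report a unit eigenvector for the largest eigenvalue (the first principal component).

Step 1 — characteristic polynomial p(λ) = det(λI - Sigma) = λ³ - tr·λ² + c_1·λ - det, where tr = trace, c_1 = sum of the principal 2×2 minors, det = det(Sigma):
  tr = 8 + 4 + 4 = 16,
  c_1 = (8·4 - (0)²) + (8·4 - (0)²) + (4·4 - (2)²) = 32 + 32 + 12 = 76,
  det = 8·(4·4 - (2)²) - (0)·((0)·4 - (2)·(0)) + (0)·((0)·(2) - 4·(0)) = 8·(12) - (0)·(0) + (0)·(0) = 96.
  So p(λ) = λ³ - 16λ² + 76λ - 96.
Step 2 — look for an integer root (rational root theorem: any rational root is an integer divisor of 96). Testing λ = 2:
  p(2) = 8 - 64 + 152 - 96 = 0  ✓
  Dividing out (λ - 2): p(λ) = (λ - 2)(λ² - 14λ + 48).
Step 3 — remaining eigenvalues from the quadratic λ² - 14λ + 48 = 0:
  Δ = 14² - 4·48 = 196 - 192 = 4,  λ = (14 ± √4)/2 = (14 ± 2)/2 = 8 or 6.
  Sorted: λ_1 = 8,  λ_2 = 6,  λ_3 = 2  (check: sum = 16 = tr ✓).

Step 4 — unit eigenvector for λ_1 = 8: v spans the null space of (Sigma - λ_1 I), whose rows are
  r_1 = (0, 0, 0),  r_2 = (0, -4, 2),  r_3 = (0, 2, -4).
  v is orthogonal to every row, so take v ∝ r_2 × r_3 = ((-4)·(-4) - (2)·(2), (2)·(0) - (0)·(-4), (0)·(2) - (-4)·(0)) = (12, 0, 0).
  Rescale (divide by 12): u = (1, 0, 0).
  ||u|| = √((1)² + (0)² + (0)²) = √(1) = 1,  v_1 = u/||u|| ≈ (1, 0, 0) (||v_1|| = 1).

λ_1 = 8,  λ_2 = 6,  λ_3 = 2;  v_1 ≈ (1, 0, 0)


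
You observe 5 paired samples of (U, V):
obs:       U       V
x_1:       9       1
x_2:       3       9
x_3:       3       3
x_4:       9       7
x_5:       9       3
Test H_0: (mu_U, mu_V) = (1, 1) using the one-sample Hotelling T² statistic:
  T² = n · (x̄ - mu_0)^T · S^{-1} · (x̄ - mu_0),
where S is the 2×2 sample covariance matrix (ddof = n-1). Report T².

Step 1 — sample mean vector:
  mean(U) = (9 + 3 + 3 + 9 + 9) / 5 = 33/5 = 6.6
  mean(V) = (1 + 9 + 3 + 7 + 3) / 5 = 23/5 = 4.6
  x̄ = (6.6, 4.6),  deviation x̄ - mu_0 = (6.6, 4.6) - (1, 1) = (5.6, 3.6).

Step 2 — sample covariance matrix, S[i,j] = (1/(n-1)) · Σ_k (x_{k,i} - mean_i) · (x_{k,j} - mean_j), divisor n-1 = 4:
  S[U,U] = ((2.4)·(2.4) + (-3.6)·(-3.6) + (-3.6)·(-3.6) + (2.4)·(2.4) + (2.4)·(2.4)) / 4 = 43.2/4 = 10.8
  S[U,V] = ((2.4)·(-3.6) + (-3.6)·(4.4) + (-3.6)·(-1.6) + (2.4)·(2.4) + (2.4)·(-1.6)) / 4 = -16.8/4 = -4.2
  S[V,V] = ((-3.6)·(-3.6) + (4.4)·(4.4) + (-1.6)·(-1.6) + (2.4)·(2.4) + (-1.6)·(-1.6)) / 4 = 43.2/4 = 10.8
  S = [[10.8, -4.2],
 [-4.2, 10.8]].

Step 3 — invert S. det(S) = 10.8·10.8 - (-4.2)² = 99.
  S^{-1} = (1/det) · [[d, -b], [-b, a]] = [[0.1091, 0.0424],
 [0.0424, 0.1091]].

Step 4 — quadratic form (x̄ - mu_0)^T · S^{-1} · (x̄ - mu_0):
  S^{-1} · (x̄ - mu_0) = (0.7636, 0.6303),
  (x̄ - mu_0)^T · [...] = (5.6)·(0.7636) + (3.6)·(0.6303) = 6.5455.

Step 5 — scale by n: T² = 5 · 6.5455 = 32.7273.

T² ≈ 32.7273


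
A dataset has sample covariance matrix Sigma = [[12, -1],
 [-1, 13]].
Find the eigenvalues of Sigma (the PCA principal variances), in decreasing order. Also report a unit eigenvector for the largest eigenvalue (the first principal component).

Step 1 — characteristic polynomial of 2×2 Sigma:
  det(Sigma - λI) = λ² - trace · λ + det = 0.
  trace = 12 + 13 = 25, det = 12·13 - (-1)² = 155.
Step 2 — discriminant:
  Δ = trace² - 4·det = 625 - 620 = 5.
Step 3 — eigenvalues:
  λ = (trace ± √Δ)/2 = (25 ± 2.2361)/2,
  λ_1 = 13.618,  λ_2 = 11.382.

Step 4 — unit eigenvector for λ_1: solve (Sigma - λ_1 I)v = 0. First row:
  (12 - 13.618)·v_x + (-1)·v_y = 0, i.e. (-1.618)·v_x + (-1)·v_y = 0,
  so v ∝ (b, λ_1 - a) = (-1, 1.618); multiply by -1 so the first entry is positive: u = (1, -1.618).
  ||u|| = √((1)² + (-1.618)²) = √(3.618) ≈ 1.9021,
  v_1 = u/||u|| ≈ (0.5257, -0.8507) (||v_1|| = 1).

λ_1 = 13.618,  λ_2 = 11.382;  v_1 ≈ (0.5257, -0.8507)


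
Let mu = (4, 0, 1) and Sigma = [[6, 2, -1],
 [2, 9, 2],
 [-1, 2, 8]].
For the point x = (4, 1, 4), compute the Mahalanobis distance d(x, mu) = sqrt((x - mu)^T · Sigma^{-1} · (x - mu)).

Step 1 — centre the observation: (x - mu) = (0, 1, 3).

Step 2 — invert Sigma (cofactor / det for 3×3, or solve directly):
  Sigma^{-1} = [[0.1894, -0.0501, 0.0362],
 [-0.0501, 0.1309, -0.039],
 [0.0362, -0.039, 0.1393]].

Step 3 — form the quadratic (x - mu)^T · Sigma^{-1} · (x - mu):
  Sigma^{-1} · (x - mu) = (0.0585, 0.0139, 0.3788).
  (x - mu)^T · [Sigma^{-1} · (x - mu)] = (0)·(0.0585) + (1)·(0.0139) + (3)·(0.3788) = 1.1504.

Step 4 — take square root: d = √(1.1504) ≈ 1.0726.

d(x, mu) = √(1.1504) ≈ 1.0726


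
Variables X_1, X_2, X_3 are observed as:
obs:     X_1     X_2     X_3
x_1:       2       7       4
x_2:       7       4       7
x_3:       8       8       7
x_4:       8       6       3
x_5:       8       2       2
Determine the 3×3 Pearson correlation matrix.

Step 1 — column means:
  mean(X_1) = (2 + 7 + 8 + 8 + 8) / 5 = 33/5 = 6.6
  mean(X_2) = (7 + 4 + 8 + 6 + 2) / 5 = 27/5 = 5.4
  mean(X_3) = (4 + 7 + 7 + 3 + 2) / 5 = 23/5 = 4.6

Step 2 — sample variances and covariances s[i,j] = (1/(n-1)) · Σ_k (x_{k,i} - mean_i) · (x_{k,j} - mean_j), with n-1 = 4:
  s[X_1,X_1] = ((-4.6)·(-4.6) + (0.4)·(0.4) + (1.4)·(1.4) + (1.4)·(1.4) + (1.4)·(1.4)) / 4 = 27.2/4 = 6.8
  s[X_1,X_2] = ((-4.6)·(1.6) + (0.4)·(-1.4) + (1.4)·(2.6) + (1.4)·(0.6) + (1.4)·(-3.4)) / 4 = -8.2/4 = -2.05
  s[X_1,X_3] = ((-4.6)·(-0.6) + (0.4)·(2.4) + (1.4)·(2.4) + (1.4)·(-1.6) + (1.4)·(-2.6)) / 4 = 1.2/4 = 0.3
  s[X_2,X_2] = ((1.6)·(1.6) + (-1.4)·(-1.4) + (2.6)·(2.6) + (0.6)·(0.6) + (-3.4)·(-3.4)) / 4 = 23.2/4 = 5.8
  s[X_2,X_3] = ((1.6)·(-0.6) + (-1.4)·(2.4) + (2.6)·(2.4) + (0.6)·(-1.6) + (-3.4)·(-2.6)) / 4 = 9.8/4 = 2.45
  s[X_3,X_3] = ((-0.6)·(-0.6) + (2.4)·(2.4) + (2.4)·(2.4) + (-1.6)·(-1.6) + (-2.6)·(-2.6)) / 4 = 21.2/4 = 5.3
  Sample standard deviations s_i = √(s[i,i]):
  s(X_1) = √(6.8) = 2.6077
  s(X_2) = √(5.8) = 2.4083
  s(X_3) = √(5.3) = 2.3022

Step 3 — r_{ij} = s_{ij} / (s_i · s_j):
  r[X_1,X_1] = 1 (diagonal).
  r[X_1,X_2] = -2.05 / (2.6077 · 2.4083) = -2.05 / 6.2801 = -0.3264
  r[X_1,X_3] = 0.3 / (2.6077 · 2.3022) = 0.3 / 6.0033 = 0.05
  r[X_2,X_2] = 1 (diagonal).
  r[X_2,X_3] = 2.45 / (2.4083 · 2.3022) = 2.45 / 5.5444 = 0.4419
  r[X_3,X_3] = 1 (diagonal).

R is symmetric with unit diagonal. Assembling:

R = [[1, -0.3264, 0.05],
 [-0.3264, 1, 0.4419],
 [0.05, 0.4419, 1]]


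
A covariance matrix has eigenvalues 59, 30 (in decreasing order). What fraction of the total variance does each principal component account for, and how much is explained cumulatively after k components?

Step 1 — total variance = trace(Sigma) = Σ λ_i = 59 + 30 = 89.

Step 2 — fraction explained by component i = λ_i / Σ λ:
  PC1: 59/89 = 0.6629
  PC2: 30/89 = 0.3371

Step 3 — cumulative fraction after k components = (λ_1 + ... + λ_k) / Σ λ:
  k = 1: 59/89 = 0.6629
  k = 2: (59 + 30)/89 = 89/89 = 1

Summary (fraction, with percent):

explained: PC1 0.6629 (66.29%), PC2 0.3371 (33.71%);  cumulative: 0.6629, 1


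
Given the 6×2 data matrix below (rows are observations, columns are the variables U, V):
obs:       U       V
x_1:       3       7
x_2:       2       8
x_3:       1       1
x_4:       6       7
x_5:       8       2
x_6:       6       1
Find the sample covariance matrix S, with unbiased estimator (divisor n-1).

Step 1 — column means:
  mean(U) = (3 + 2 + 1 + 6 + 8 + 6) / 6 = 26/6 = 4.3333
  mean(V) = (7 + 8 + 1 + 7 + 2 + 1) / 6 = 26/6 = 4.3333

Step 2 — sample covariance S[i,j] = (1/(n-1)) · Σ_k (x_{k,i} - mean_i) · (x_{k,j} - mean_j), with n-1 = 5.
  S[U,U] = ((-1.3333)·(-1.3333) + (-2.3333)·(-2.3333) + (-3.3333)·(-3.3333) + (1.6667)·(1.6667) + (3.6667)·(3.6667) + (1.6667)·(1.6667)) / 5 = 37.3333/5 = 7.4667
  S[U,V] = ((-1.3333)·(2.6667) + (-2.3333)·(3.6667) + (-3.3333)·(-3.3333) + (1.6667)·(2.6667) + (3.6667)·(-2.3333) + (1.6667)·(-3.3333)) / 5 = -10.6667/5 = -2.1333
  S[V,V] = ((2.6667)·(2.6667) + (3.6667)·(3.6667) + (-3.3333)·(-3.3333) + (2.6667)·(2.6667) + (-2.3333)·(-2.3333) + (-3.3333)·(-3.3333)) / 5 = 55.3333/5 = 11.0667

S is symmetric (S[j,i] = S[i,j]). Assembling:

S = [[7.4667, -2.1333],
 [-2.1333, 11.0667]]


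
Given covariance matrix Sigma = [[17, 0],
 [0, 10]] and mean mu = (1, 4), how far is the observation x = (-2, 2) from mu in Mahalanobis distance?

Step 1 — centre the observation: (x - mu) = (-3, -2).

Step 2 — invert Sigma. det(Sigma) = 17·10 - (0)² = 170.
  Sigma^{-1} = (1/det) · [[d, -b], [-b, a]] = [[0.0588, 0],
 [0, 0.1]].

Step 3 — form the quadratic (x - mu)^T · Sigma^{-1} · (x - mu):
  Sigma^{-1} · (x - mu) = (-0.1765, -0.2).
  (x - mu)^T · [Sigma^{-1} · (x - mu)] = (-3)·(-0.1765) + (-2)·(-0.2) = 0.9294.

Step 4 — take square root: d = √(0.9294) ≈ 0.9641.

d(x, mu) = √(0.9294) ≈ 0.9641


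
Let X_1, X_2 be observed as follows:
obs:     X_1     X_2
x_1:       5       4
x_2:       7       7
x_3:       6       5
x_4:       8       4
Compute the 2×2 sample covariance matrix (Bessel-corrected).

Step 1 — column means:
  mean(X_1) = (5 + 7 + 6 + 8) / 4 = 26/4 = 6.5
  mean(X_2) = (4 + 7 + 5 + 4) / 4 = 20/4 = 5

Step 2 — sample covariance S[i,j] = (1/(n-1)) · Σ_k (x_{k,i} - mean_i) · (x_{k,j} - mean_j), with n-1 = 3.
  S[X_1,X_1] = ((-1.5)·(-1.5) + (0.5)·(0.5) + (-0.5)·(-0.5) + (1.5)·(1.5)) / 3 = 5/3 = 1.6667
  S[X_1,X_2] = ((-1.5)·(-1) + (0.5)·(2) + (-0.5)·(0) + (1.5)·(-1)) / 3 = 1/3 = 0.3333
  S[X_2,X_2] = ((-1)·(-1) + (2)·(2) + (0)·(0) + (-1)·(-1)) / 3 = 6/3 = 2

S is symmetric (S[j,i] = S[i,j]). Assembling:

S = [[1.6667, 0.3333],
 [0.3333, 2]]


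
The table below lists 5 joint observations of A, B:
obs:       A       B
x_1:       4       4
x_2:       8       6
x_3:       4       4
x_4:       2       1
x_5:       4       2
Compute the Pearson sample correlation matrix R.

Step 1 — column means:
  mean(A) = (4 + 8 + 4 + 2 + 4) / 5 = 22/5 = 4.4
  mean(B) = (4 + 6 + 4 + 1 + 2) / 5 = 17/5 = 3.4

Step 2 — sample variances and covariances s[i,j] = (1/(n-1)) · Σ_k (x_{k,i} - mean_i) · (x_{k,j} - mean_j), with n-1 = 4:
  s[A,A] = ((-0.4)·(-0.4) + (3.6)·(3.6) + (-0.4)·(-0.4) + (-2.4)·(-2.4) + (-0.4)·(-0.4)) / 4 = 19.2/4 = 4.8
  s[A,B] = ((-0.4)·(0.6) + (3.6)·(2.6) + (-0.4)·(0.6) + (-2.4)·(-2.4) + (-0.4)·(-1.4)) / 4 = 15.2/4 = 3.8
  s[B,B] = ((0.6)·(0.6) + (2.6)·(2.6) + (0.6)·(0.6) + (-2.4)·(-2.4) + (-1.4)·(-1.4)) / 4 = 15.2/4 = 3.8
  Sample standard deviations s_i = √(s[i,i]):
  s(A) = √(4.8) = 2.1909
  s(B) = √(3.8) = 1.9494

Step 3 — r_{ij} = s_{ij} / (s_i · s_j):
  r[A,A] = 1 (diagonal).
  r[A,B] = 3.8 / (2.1909 · 1.9494) = 3.8 / 4.2708 = 0.8898
  r[B,B] = 1 (diagonal).

R is symmetric with unit diagonal. Assembling:

R = [[1, 0.8898],
 [0.8898, 1]]


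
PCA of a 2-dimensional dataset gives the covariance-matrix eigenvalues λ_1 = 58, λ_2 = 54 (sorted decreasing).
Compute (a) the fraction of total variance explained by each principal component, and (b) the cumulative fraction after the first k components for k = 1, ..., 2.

Step 1 — total variance = trace(Sigma) = Σ λ_i = 58 + 54 = 112.

Step 2 — fraction explained by component i = λ_i / Σ λ:
  PC1: 58/112 = 0.5179
  PC2: 54/112 = 0.4821

Step 3 — cumulative fraction after k components = (λ_1 + ... + λ_k) / Σ λ:
  k = 1: 58/112 = 0.5179
  k = 2: (58 + 54)/112 = 112/112 = 1

Summary (fraction, with percent):

explained: PC1 0.5179 (51.79%), PC2 0.4821 (48.21%);  cumulative: 0.5179, 1


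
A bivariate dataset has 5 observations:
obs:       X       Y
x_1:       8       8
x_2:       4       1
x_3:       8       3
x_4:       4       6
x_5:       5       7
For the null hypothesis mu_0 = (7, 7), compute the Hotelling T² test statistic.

Step 1 — sample mean vector:
  mean(X) = (8 + 4 + 8 + 4 + 5) / 5 = 29/5 = 5.8
  mean(Y) = (8 + 1 + 3 + 6 + 7) / 5 = 25/5 = 5
  x̄ = (5.8, 5),  deviation x̄ - mu_0 = (5.8, 5) - (7, 7) = (-1.2, -2).

Step 2 — sample covariance matrix, S[i,j] = (1/(n-1)) · Σ_k (x_{k,i} - mean_i) · (x_{k,j} - mean_j), divisor n-1 = 4:
  S[X,X] = ((2.2)·(2.2) + (-1.8)·(-1.8) + (2.2)·(2.2) + (-1.8)·(-1.8) + (-0.8)·(-0.8)) / 4 = 16.8/4 = 4.2
  S[X,Y] = ((2.2)·(3) + (-1.8)·(-4) + (2.2)·(-2) + (-1.8)·(1) + (-0.8)·(2)) / 4 = 6/4 = 1.5
  S[Y,Y] = ((3)·(3) + (-4)·(-4) + (-2)·(-2) + (1)·(1) + (2)·(2)) / 4 = 34/4 = 8.5
  S = [[4.2, 1.5],
 [1.5, 8.5]].

Step 3 — invert S. det(S) = 4.2·8.5 - (1.5)² = 33.45.
  S^{-1} = (1/det) · [[d, -b], [-b, a]] = [[0.2541, -0.0448],
 [-0.0448, 0.1256]].

Step 4 — quadratic form (x̄ - mu_0)^T · S^{-1} · (x̄ - mu_0):
  S^{-1} · (x̄ - mu_0) = (-0.2152, -0.1973),
  (x̄ - mu_0)^T · [...] = (-1.2)·(-0.2152) + (-2)·(-0.1973) = 0.6529.

Step 5 — scale by n: T² = 5 · 0.6529 = 3.2646.

T² ≈ 3.2646


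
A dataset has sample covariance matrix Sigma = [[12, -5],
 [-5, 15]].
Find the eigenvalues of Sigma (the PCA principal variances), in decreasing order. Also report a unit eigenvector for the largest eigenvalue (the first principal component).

Step 1 — characteristic polynomial of 2×2 Sigma:
  det(Sigma - λI) = λ² - trace · λ + det = 0.
  trace = 12 + 15 = 27, det = 12·15 - (-5)² = 155.
Step 2 — discriminant:
  Δ = trace² - 4·det = 729 - 620 = 109.
Step 3 — eigenvalues:
  λ = (trace ± √Δ)/2 = (27 ± 10.4403)/2,
  λ_1 = 18.7202,  λ_2 = 8.2798.

Step 4 — unit eigenvector for λ_1: solve (Sigma - λ_1 I)v = 0. First row:
  (12 - 18.7202)·v_x + (-5)·v_y = 0, i.e. (-6.7202)·v_x + (-5)·v_y = 0,
  so v ∝ (b, λ_1 - a) = (-5, 6.7202); multiply by -1 so the first entry is positive: u = (5, -6.7202).
  ||u|| = √((5)² + (-6.7202)²) = √(70.1605) ≈ 8.3762,
  v_1 = u/||u|| ≈ (0.5969, -0.8023) (||v_1|| = 1).

λ_1 = 18.7202,  λ_2 = 8.2798;  v_1 ≈ (0.5969, -0.8023)


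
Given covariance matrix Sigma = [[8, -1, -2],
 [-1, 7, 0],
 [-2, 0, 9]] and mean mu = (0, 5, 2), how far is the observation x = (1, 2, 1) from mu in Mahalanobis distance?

Step 1 — centre the observation: (x - mu) = (1, -3, -1).

Step 2 — invert Sigma (cofactor / det for 3×3, or solve directly):
  Sigma^{-1} = [[0.1349, 0.0193, 0.03],
 [0.0193, 0.1456, 0.0043],
 [0.03, 0.0043, 0.1178]].

Step 3 — form the quadratic (x - mu)^T · Sigma^{-1} · (x - mu):
  Sigma^{-1} · (x - mu) = (0.0471, -0.4218, -0.1006).
  (x - mu)^T · [Sigma^{-1} · (x - mu)] = (1)·(0.0471) + (-3)·(-0.4218) + (-1)·(-0.1006) = 1.4133.

Step 4 — take square root: d = √(1.4133) ≈ 1.1888.

d(x, mu) = √(1.4133) ≈ 1.1888


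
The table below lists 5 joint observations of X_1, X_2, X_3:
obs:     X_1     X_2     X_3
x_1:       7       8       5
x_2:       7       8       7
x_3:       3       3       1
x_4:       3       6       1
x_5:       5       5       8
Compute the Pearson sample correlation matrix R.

Step 1 — column means:
  mean(X_1) = (7 + 7 + 3 + 3 + 5) / 5 = 25/5 = 5
  mean(X_2) = (8 + 8 + 3 + 6 + 5) / 5 = 30/5 = 6
  mean(X_3) = (5 + 7 + 1 + 1 + 8) / 5 = 22/5 = 4.4

Step 2 — sample variances and covariances s[i,j] = (1/(n-1)) · Σ_k (x_{k,i} - mean_i) · (x_{k,j} - mean_j), with n-1 = 4:
  s[X_1,X_1] = ((2)·(2) + (2)·(2) + (-2)·(-2) + (-2)·(-2) + (0)·(0)) / 4 = 16/4 = 4
  s[X_1,X_2] = ((2)·(2) + (2)·(2) + (-2)·(-3) + (-2)·(0) + (0)·(-1)) / 4 = 14/4 = 3.5
  s[X_1,X_3] = ((2)·(0.6) + (2)·(2.6) + (-2)·(-3.4) + (-2)·(-3.4) + (0)·(3.6)) / 4 = 20/4 = 5
  s[X_2,X_2] = ((2)·(2) + (2)·(2) + (-3)·(-3) + (0)·(0) + (-1)·(-1)) / 4 = 18/4 = 4.5
  s[X_2,X_3] = ((2)·(0.6) + (2)·(2.6) + (-3)·(-3.4) + (0)·(-3.4) + (-1)·(3.6)) / 4 = 13/4 = 3.25
  s[X_3,X_3] = ((0.6)·(0.6) + (2.6)·(2.6) + (-3.4)·(-3.4) + (-3.4)·(-3.4) + (3.6)·(3.6)) / 4 = 43.2/4 = 10.8
  Sample standard deviations s_i = √(s[i,i]):
  s(X_1) = √(4) = 2
  s(X_2) = √(4.5) = 2.1213
  s(X_3) = √(10.8) = 3.2863

Step 3 — r_{ij} = s_{ij} / (s_i · s_j):
  r[X_1,X_1] = 1 (diagonal).
  r[X_1,X_2] = 3.5 / (2 · 2.1213) = 3.5 / 4.2426 = 0.825
  r[X_1,X_3] = 5 / (2 · 3.2863) = 5 / 6.5727 = 0.7607
  r[X_2,X_2] = 1 (diagonal).
  r[X_2,X_3] = 3.25 / (2.1213 · 3.2863) = 3.25 / 6.9714 = 0.4662
  r[X_3,X_3] = 1 (diagonal).

R is symmetric with unit diagonal. Assembling:

R = [[1, 0.825, 0.7607],
 [0.825, 1, 0.4662],
 [0.7607, 0.4662, 1]]


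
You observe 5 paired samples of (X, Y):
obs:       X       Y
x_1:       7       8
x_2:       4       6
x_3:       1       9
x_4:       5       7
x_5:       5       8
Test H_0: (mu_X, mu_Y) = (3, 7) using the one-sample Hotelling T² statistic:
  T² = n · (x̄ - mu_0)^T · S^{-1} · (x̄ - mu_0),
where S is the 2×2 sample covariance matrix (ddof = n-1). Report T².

Step 1 — sample mean vector:
  mean(X) = (7 + 4 + 1 + 5 + 5) / 5 = 22/5 = 4.4
  mean(Y) = (8 + 6 + 9 + 7 + 8) / 5 = 38/5 = 7.6
  x̄ = (4.4, 7.6),  deviation x̄ - mu_0 = (4.4, 7.6) - (3, 7) = (1.4, 0.6).

Step 2 — sample covariance matrix, S[i,j] = (1/(n-1)) · Σ_k (x_{k,i} - mean_i) · (x_{k,j} - mean_j), divisor n-1 = 4:
  S[X,X] = ((2.6)·(2.6) + (-0.4)·(-0.4) + (-3.4)·(-3.4) + (0.6)·(0.6) + (0.6)·(0.6)) / 4 = 19.2/4 = 4.8
  S[X,Y] = ((2.6)·(0.4) + (-0.4)·(-1.6) + (-3.4)·(1.4) + (0.6)·(-0.6) + (0.6)·(0.4)) / 4 = -3.2/4 = -0.8
  S[Y,Y] = ((0.4)·(0.4) + (-1.6)·(-1.6) + (1.4)·(1.4) + (-0.6)·(-0.6) + (0.4)·(0.4)) / 4 = 5.2/4 = 1.3
  S = [[4.8, -0.8],
 [-0.8, 1.3]].

Step 3 — invert S. det(S) = 4.8·1.3 - (-0.8)² = 5.6.
  S^{-1} = (1/det) · [[d, -b], [-b, a]] = [[0.2321, 0.1429],
 [0.1429, 0.8571]].

Step 4 — quadratic form (x̄ - mu_0)^T · S^{-1} · (x̄ - mu_0):
  S^{-1} · (x̄ - mu_0) = (0.4107, 0.7143),
  (x̄ - mu_0)^T · [...] = (1.4)·(0.4107) + (0.6)·(0.7143) = 1.0036.

Step 5 — scale by n: T² = 5 · 1.0036 = 5.0179.

T² ≈ 5.0179


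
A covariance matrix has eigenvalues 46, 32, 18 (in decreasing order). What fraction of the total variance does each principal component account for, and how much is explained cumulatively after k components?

Step 1 — total variance = trace(Sigma) = Σ λ_i = 46 + 32 + 18 = 96.

Step 2 — fraction explained by component i = λ_i / Σ λ:
  PC1: 46/96 = 0.4792
  PC2: 32/96 = 0.3333
  PC3: 18/96 = 0.1875

Step 3 — cumulative fraction after k components = (λ_1 + ... + λ_k) / Σ λ:
  k = 1: 46/96 = 0.4792
  k = 2: (46 + 32)/96 = 78/96 = 0.8125
  k = 3: (46 + 32 + 18)/96 = 96/96 = 1

Summary (fraction, with percent):

explained: PC1 0.4792 (47.92%), PC2 0.3333 (33.33%), PC3 0.1875 (18.75%);  cumulative: 0.4792, 0.8125, 1


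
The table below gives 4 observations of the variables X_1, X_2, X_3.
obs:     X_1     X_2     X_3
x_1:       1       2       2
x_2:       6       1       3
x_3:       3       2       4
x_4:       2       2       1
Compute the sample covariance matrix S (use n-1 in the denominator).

Step 1 — column means:
  mean(X_1) = (1 + 6 + 3 + 2) / 4 = 12/4 = 3
  mean(X_2) = (2 + 1 + 2 + 2) / 4 = 7/4 = 1.75
  mean(X_3) = (2 + 3 + 4 + 1) / 4 = 10/4 = 2.5

Step 2 — sample covariance S[i,j] = (1/(n-1)) · Σ_k (x_{k,i} - mean_i) · (x_{k,j} - mean_j), with n-1 = 3.
  S[X_1,X_1] = ((-2)·(-2) + (3)·(3) + (0)·(0) + (-1)·(-1)) / 3 = 14/3 = 4.6667
  S[X_1,X_2] = ((-2)·(0.25) + (3)·(-0.75) + (0)·(0.25) + (-1)·(0.25)) / 3 = -3/3 = -1
  S[X_1,X_3] = ((-2)·(-0.5) + (3)·(0.5) + (0)·(1.5) + (-1)·(-1.5)) / 3 = 4/3 = 1.3333
  S[X_2,X_2] = ((0.25)·(0.25) + (-0.75)·(-0.75) + (0.25)·(0.25) + (0.25)·(0.25)) / 3 = 0.75/3 = 0.25
  S[X_2,X_3] = ((0.25)·(-0.5) + (-0.75)·(0.5) + (0.25)·(1.5) + (0.25)·(-1.5)) / 3 = -0.5/3 = -0.1667
  S[X_3,X_3] = ((-0.5)·(-0.5) + (0.5)·(0.5) + (1.5)·(1.5) + (-1.5)·(-1.5)) / 3 = 5/3 = 1.6667

S is symmetric (S[j,i] = S[i,j]). Assembling:

S = [[4.6667, -1, 1.3333],
 [-1, 0.25, -0.1667],
 [1.3333, -0.1667, 1.6667]]


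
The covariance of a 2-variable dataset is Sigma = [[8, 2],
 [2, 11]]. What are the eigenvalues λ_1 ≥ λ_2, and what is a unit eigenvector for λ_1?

Step 1 — characteristic polynomial of 2×2 Sigma:
  det(Sigma - λI) = λ² - trace · λ + det = 0.
  trace = 8 + 11 = 19, det = 8·11 - (2)² = 84.
Step 2 — discriminant:
  Δ = trace² - 4·det = 361 - 336 = 25.
Step 3 — eigenvalues:
  λ = (trace ± √Δ)/2 = (19 ± 5)/2,
  λ_1 = 12,  λ_2 = 7.

Step 4 — unit eigenvector for λ_1: solve (Sigma - λ_1 I)v = 0. First row:
  (8 - 12)·v_x + (2)·v_y = 0, i.e. (-4)·v_x + (2)·v_y = 0,
  so v ∝ (b, λ_1 - a) = (2, 4) = u.
  ||u|| = √((2)² + (4)²) = √(20) ≈ 4.4721,
  v_1 = u/||u|| ≈ (0.4472, 0.8944) (||v_1|| = 1).

λ_1 = 12,  λ_2 = 7;  v_1 ≈ (0.4472, 0.8944)


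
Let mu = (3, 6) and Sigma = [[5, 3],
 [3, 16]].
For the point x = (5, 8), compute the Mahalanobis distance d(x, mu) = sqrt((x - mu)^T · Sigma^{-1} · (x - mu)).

Step 1 — centre the observation: (x - mu) = (2, 2).

Step 2 — invert Sigma. det(Sigma) = 5·16 - (3)² = 71.
  Sigma^{-1} = (1/det) · [[d, -b], [-b, a]] = [[0.2254, -0.0423],
 [-0.0423, 0.0704]].

Step 3 — form the quadratic (x - mu)^T · Sigma^{-1} · (x - mu):
  Sigma^{-1} · (x - mu) = (0.3662, 0.0563).
  (x - mu)^T · [Sigma^{-1} · (x - mu)] = (2)·(0.3662) + (2)·(0.0563) = 0.8451.

Step 4 — take square root: d = √(0.8451) ≈ 0.9193.

d(x, mu) = √(0.8451) ≈ 0.9193


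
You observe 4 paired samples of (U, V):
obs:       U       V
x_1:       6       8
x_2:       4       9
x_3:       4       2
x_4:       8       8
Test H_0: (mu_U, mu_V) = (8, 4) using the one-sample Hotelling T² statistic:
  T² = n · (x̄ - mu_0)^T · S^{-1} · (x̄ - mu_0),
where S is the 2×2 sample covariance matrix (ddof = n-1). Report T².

Step 1 — sample mean vector:
  mean(U) = (6 + 4 + 4 + 8) / 4 = 22/4 = 5.5
  mean(V) = (8 + 9 + 2 + 8) / 4 = 27/4 = 6.75
  x̄ = (5.5, 6.75),  deviation x̄ - mu_0 = (5.5, 6.75) - (8, 4) = (-2.5, 2.75).

Step 2 — sample covariance matrix, S[i,j] = (1/(n-1)) · Σ_k (x_{k,i} - mean_i) · (x_{k,j} - mean_j), divisor n-1 = 3:
  S[U,U] = ((0.5)·(0.5) + (-1.5)·(-1.5) + (-1.5)·(-1.5) + (2.5)·(2.5)) / 3 = 11/3 = 3.6667
  S[U,V] = ((0.5)·(1.25) + (-1.5)·(2.25) + (-1.5)·(-4.75) + (2.5)·(1.25)) / 3 = 7.5/3 = 2.5
  S[V,V] = ((1.25)·(1.25) + (2.25)·(2.25) + (-4.75)·(-4.75) + (1.25)·(1.25)) / 3 = 30.75/3 = 10.25
  S = [[3.6667, 2.5],
 [2.5, 10.25]].

Step 3 — invert S. det(S) = 3.6667·10.25 - (2.5)² = 31.3333.
  S^{-1} = (1/det) · [[d, -b], [-b, a]] = [[0.3271, -0.0798],
 [-0.0798, 0.117]].

Step 4 — quadratic form (x̄ - mu_0)^T · S^{-1} · (x̄ - mu_0):
  S^{-1} · (x̄ - mu_0) = (-1.0372, 0.5213),
  (x̄ - mu_0)^T · [...] = (-2.5)·(-1.0372) + (2.75)·(0.5213) = 4.0266.

Step 5 — scale by n: T² = 4 · 4.0266 = 16.1064.

T² ≈ 16.1064


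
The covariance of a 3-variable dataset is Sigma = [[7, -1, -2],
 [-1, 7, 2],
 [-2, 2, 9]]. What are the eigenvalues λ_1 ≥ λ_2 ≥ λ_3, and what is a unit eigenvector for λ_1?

Step 1 — characteristic polynomial p(λ) = det(λI - Sigma) = λ³ - tr·λ² + c_1·λ - det, where tr = trace, c_1 = sum of the principal 2×2 minors, det = det(Sigma):
  tr = 7 + 7 + 9 = 23,
  c_1 = (7·7 - (-1)²) + (7·9 - (-2)²) + (7·9 - (2)²) = 48 + 59 + 59 = 166,
  det = 7·(7·9 - (2)²) - (-1)·((-1)·9 - (2)·(-2)) + (-2)·((-1)·(2) - 7·(-2)) = 7·(59) - (-1)·(-5) + (-2)·(12) = 384.
  So p(λ) = λ³ - 23λ² + 166λ - 384.
Step 2 — look for an integer root (rational root theorem: any rational root is an integer divisor of 384). Testing λ = 6:
  p(6) = 216 - 828 + 996 - 384 = 0  ✓
  Dividing out (λ - 6): p(λ) = (λ - 6)(λ² - 17λ + 64).
Step 3 — remaining eigenvalues from the quadratic λ² - 17λ + 64 = 0:
  Δ = 17² - 4·64 = 289 - 256 = 33,  λ = (17 ± √33)/2 = (17 ± 5.7446)/2 ≈ 11.3723 or 5.6277.
  Sorted: λ_1 = 11.3723,  λ_2 = 6,  λ_3 = 5.6277  (check: sum = 23 = tr ✓).

Step 4 — unit eigenvector for λ_1 ≈ 11.3723: v spans the null space of (Sigma - λ_1 I), whose rows are
  r_1 = (-4.3723, -1, -2),  r_2 = (-1, -4.3723, 2),  r_3 = (-2, 2, -2.3723).
  v is orthogonal to every row, so take v ∝ r_1 × r_2 = ((-1)·(2) - (-2)·(-4.3723), (-2)·(-1) - (-4.3723)·(2), (-4.3723)·(-4.3723) - (-1)·(-1)) ≈ (-10.7446, 10.7446, 18.1168).
  Rescale (multiply by -1 so the first nonzero entry is positive): u = (10.7446, -10.7446, -18.1168).
  ||u|| = √((10.7446)² + (-10.7446)² + (-18.1168)²) = √(559.1113) ≈ 23.6455,  v_1 = u/||u|| ≈ (0.4544, -0.4544, -0.7662) (||v_1|| = 1).

λ_1 = 11.3723,  λ_2 = 6,  λ_3 = 5.6277;  v_1 ≈ (0.4544, -0.4544, -0.7662)


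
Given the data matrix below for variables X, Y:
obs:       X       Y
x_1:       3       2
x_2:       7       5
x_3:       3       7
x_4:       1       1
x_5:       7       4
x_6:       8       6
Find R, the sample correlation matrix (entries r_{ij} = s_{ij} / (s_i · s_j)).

Step 1 — column means:
  mean(X) = (3 + 7 + 3 + 1 + 7 + 8) / 6 = 29/6 = 4.8333
  mean(Y) = (2 + 5 + 7 + 1 + 4 + 6) / 6 = 25/6 = 4.1667

Step 2 — sample variances and covariances s[i,j] = (1/(n-1)) · Σ_k (x_{k,i} - mean_i) · (x_{k,j} - mean_j), with n-1 = 5:
  s[X,X] = ((-1.8333)·(-1.8333) + (2.1667)·(2.1667) + (-1.8333)·(-1.8333) + (-3.8333)·(-3.8333) + (2.1667)·(2.1667) + (3.1667)·(3.1667)) / 5 = 40.8333/5 = 8.1667
  s[X,Y] = ((-1.8333)·(-2.1667) + (2.1667)·(0.8333) + (-1.8333)·(2.8333) + (-3.8333)·(-3.1667) + (2.1667)·(-0.1667) + (3.1667)·(1.8333)) / 5 = 18.1667/5 = 3.6333
  s[Y,Y] = ((-2.1667)·(-2.1667) + (0.8333)·(0.8333) + (2.8333)·(2.8333) + (-3.1667)·(-3.1667) + (-0.1667)·(-0.1667) + (1.8333)·(1.8333)) / 5 = 26.8333/5 = 5.3667
  Sample standard deviations s_i = √(s[i,i]):
  s(X) = √(8.1667) = 2.8577
  s(Y) = √(5.3667) = 2.3166

Step 3 — r_{ij} = s_{ij} / (s_i · s_j):
  r[X,X] = 1 (diagonal).
  r[X,Y] = 3.6333 / (2.8577 · 2.3166) = 3.6333 / 6.6203 = 0.5488
  r[Y,Y] = 1 (diagonal).

R is symmetric with unit diagonal. Assembling:

R = [[1, 0.5488],
 [0.5488, 1]]


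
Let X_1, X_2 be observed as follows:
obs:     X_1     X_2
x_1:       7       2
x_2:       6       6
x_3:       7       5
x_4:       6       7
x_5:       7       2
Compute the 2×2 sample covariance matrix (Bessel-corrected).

Step 1 — column means:
  mean(X_1) = (7 + 6 + 7 + 6 + 7) / 5 = 33/5 = 6.6
  mean(X_2) = (2 + 6 + 5 + 7 + 2) / 5 = 22/5 = 4.4

Step 2 — sample covariance S[i,j] = (1/(n-1)) · Σ_k (x_{k,i} - mean_i) · (x_{k,j} - mean_j), with n-1 = 4.
  S[X_1,X_1] = ((0.4)·(0.4) + (-0.6)·(-0.6) + (0.4)·(0.4) + (-0.6)·(-0.6) + (0.4)·(0.4)) / 4 = 1.2/4 = 0.3
  S[X_1,X_2] = ((0.4)·(-2.4) + (-0.6)·(1.6) + (0.4)·(0.6) + (-0.6)·(2.6) + (0.4)·(-2.4)) / 4 = -4.2/4 = -1.05
  S[X_2,X_2] = ((-2.4)·(-2.4) + (1.6)·(1.6) + (0.6)·(0.6) + (2.6)·(2.6) + (-2.4)·(-2.4)) / 4 = 21.2/4 = 5.3

S is symmetric (S[j,i] = S[i,j]). Assembling:

S = [[0.3, -1.05],
 [-1.05, 5.3]]


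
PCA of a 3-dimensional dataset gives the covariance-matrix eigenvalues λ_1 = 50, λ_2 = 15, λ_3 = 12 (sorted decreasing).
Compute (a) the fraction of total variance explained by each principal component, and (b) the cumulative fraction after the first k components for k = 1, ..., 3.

Step 1 — total variance = trace(Sigma) = Σ λ_i = 50 + 15 + 12 = 77.

Step 2 — fraction explained by component i = λ_i / Σ λ:
  PC1: 50/77 = 0.6494
  PC2: 15/77 = 0.1948
  PC3: 12/77 = 0.1558

Step 3 — cumulative fraction after k components = (λ_1 + ... + λ_k) / Σ λ:
  k = 1: 50/77 = 0.6494
  k = 2: (50 + 15)/77 = 65/77 = 0.8442
  k = 3: (50 + 15 + 12)/77 = 77/77 = 1

Summary (fraction, with percent):

explained: PC1 0.6494 (64.94%), PC2 0.1948 (19.48%), PC3 0.1558 (15.58%);  cumulative: 0.6494, 0.8442, 1


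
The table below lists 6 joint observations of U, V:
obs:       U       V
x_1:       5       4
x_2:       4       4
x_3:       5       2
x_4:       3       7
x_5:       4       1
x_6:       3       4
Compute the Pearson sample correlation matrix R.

Step 1 — column means:
  mean(U) = (5 + 4 + 5 + 3 + 4 + 3) / 6 = 24/6 = 4
  mean(V) = (4 + 4 + 2 + 7 + 1 + 4) / 6 = 22/6 = 3.6667

Step 2 — sample variances and covariances s[i,j] = (1/(n-1)) · Σ_k (x_{k,i} - mean_i) · (x_{k,j} - mean_j), with n-1 = 5:
  s[U,U] = ((1)·(1) + (0)·(0) + (1)·(1) + (-1)·(-1) + (0)·(0) + (-1)·(-1)) / 5 = 4/5 = 0.8
  s[U,V] = ((1)·(0.3333) + (0)·(0.3333) + (1)·(-1.6667) + (-1)·(3.3333) + (0)·(-2.6667) + (-1)·(0.3333)) / 5 = -5/5 = -1
  s[V,V] = ((0.3333)·(0.3333) + (0.3333)·(0.3333) + (-1.6667)·(-1.6667) + (3.3333)·(3.3333) + (-2.6667)·(-2.6667) + (0.3333)·(0.3333)) / 5 = 21.3333/5 = 4.2667
  Sample standard deviations s_i = √(s[i,i]):
  s(U) = √(0.8) = 0.8944
  s(V) = √(4.2667) = 2.0656

Step 3 — r_{ij} = s_{ij} / (s_i · s_j):
  r[U,U] = 1 (diagonal).
  r[U,V] = -1 / (0.8944 · 2.0656) = -1 / 1.8475 = -0.5413
  r[V,V] = 1 (diagonal).

R is symmetric with unit diagonal. Assembling:

R = [[1, -0.5413],
 [-0.5413, 1]]
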